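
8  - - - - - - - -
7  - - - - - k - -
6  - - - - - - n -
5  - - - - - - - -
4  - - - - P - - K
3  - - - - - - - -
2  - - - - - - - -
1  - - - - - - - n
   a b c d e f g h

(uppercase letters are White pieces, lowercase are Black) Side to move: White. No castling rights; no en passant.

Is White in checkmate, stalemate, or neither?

neither

White to move; white king on h4.
In check: yes, from the black knight on g6.
King squares — g3: attacked by Nh1; h3: available; g4: available; g5: available; h5: available.
Legal moves for White: Kh5, Kg5, Kg4, Kh3.
White is in check but has 4 legal moves → neither.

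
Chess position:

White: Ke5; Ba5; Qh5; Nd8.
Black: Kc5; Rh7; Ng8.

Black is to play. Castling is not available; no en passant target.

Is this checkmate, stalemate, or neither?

neither

Black to move; black king on c5.
In check: no.
Legal moves for Black: Ne7, Nh6, Nf6, Rh8, Rg7, Rf7, Re7+, Rd7, Rc7, Rb7, Ra7, Rh6, Rxh5+, Kb5, Kc4.
Black has 15 legal moves and is not in check → neither.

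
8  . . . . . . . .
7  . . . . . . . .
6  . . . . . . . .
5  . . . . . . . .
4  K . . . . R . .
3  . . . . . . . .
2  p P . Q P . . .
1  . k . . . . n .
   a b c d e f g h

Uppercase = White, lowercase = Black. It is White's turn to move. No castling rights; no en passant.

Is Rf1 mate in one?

yes

After Rf1: black king on b1; in check: yes, from the white rook on f1.
King squares — a1: attacked by Rf1; c1: attacked by Rf1; a2: own pawn; b2: attacked by Qd2; c2: attacked by Qd2.
Black has no legal moves → checkmate.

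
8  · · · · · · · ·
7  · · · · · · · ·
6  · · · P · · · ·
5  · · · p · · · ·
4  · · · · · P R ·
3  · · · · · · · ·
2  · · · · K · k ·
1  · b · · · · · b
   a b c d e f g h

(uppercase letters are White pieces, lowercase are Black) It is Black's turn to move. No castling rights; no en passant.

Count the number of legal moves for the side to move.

Black to move; king on g2.
In check: yes, from the white rook on g4.
Legal moves: Kh3, Kh2.
Count: 2.

2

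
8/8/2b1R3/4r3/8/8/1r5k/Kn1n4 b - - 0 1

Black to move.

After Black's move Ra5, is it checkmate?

yes

After Ra5: white king on a1; in check: yes, from the black rook on a5.
King squares — b1: attacked by Rb2; a2: attacked by Rb2; b2: attacked by Nd1.
White has no legal moves → checkmate.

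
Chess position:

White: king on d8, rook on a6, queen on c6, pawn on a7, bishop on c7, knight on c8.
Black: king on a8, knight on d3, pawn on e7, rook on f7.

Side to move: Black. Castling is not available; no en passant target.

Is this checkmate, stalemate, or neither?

Black to move; black king on a8.
In check: yes, from the white queen on c6.
King squares — a7: attacked by Ra6; b7: attacked by Qc6; b8: attacked by Pa7.
Legal moves for Black: none.
In check with no legal moves → checkmate.

checkmate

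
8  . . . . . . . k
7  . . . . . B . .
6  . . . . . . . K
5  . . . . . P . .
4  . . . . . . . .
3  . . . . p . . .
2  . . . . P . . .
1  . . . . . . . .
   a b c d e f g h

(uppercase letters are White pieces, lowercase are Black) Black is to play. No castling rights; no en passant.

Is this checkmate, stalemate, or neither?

stalemate

Black to move; black king on h8.
In check: no.
King squares — g7: attacked by Kh6; h7: attacked by Kh6; g8: attacked by Bf7.
Legal moves for Black: none.
Not in check and no legal moves → stalemate.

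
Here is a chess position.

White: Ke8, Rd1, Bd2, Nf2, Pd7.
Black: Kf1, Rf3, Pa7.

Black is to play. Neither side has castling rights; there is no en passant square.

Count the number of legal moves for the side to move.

3

Black to move; king on f1.
In check: yes, from the white rook on d1.
Legal moves: Kg2, Kxf2, Ke2.
Count: 3.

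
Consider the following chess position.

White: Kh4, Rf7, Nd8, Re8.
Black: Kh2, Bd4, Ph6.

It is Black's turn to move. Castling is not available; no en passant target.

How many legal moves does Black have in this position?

17

Black to move; king on h2.
In check: no.
Legal moves: Bh8, Bg7, Ba7, Bf6+, Bb6, Be5, Bc5, Be3, Bc3, Bf2+, Bb2, Bg1, Ba1, Kg2, Kh1, Kg1, h5.
Count: 17.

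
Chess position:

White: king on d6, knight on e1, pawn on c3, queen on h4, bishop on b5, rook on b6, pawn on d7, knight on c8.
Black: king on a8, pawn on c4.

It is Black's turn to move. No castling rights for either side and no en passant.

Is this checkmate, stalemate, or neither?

Black to move; black king on a8.
In check: no.
King squares — a7: attacked by Nc8; b7: attacked by Rb6; b8: attacked by Rb6.
Legal moves for Black: none.
Not in check and no legal moves → stalemate.

stalemate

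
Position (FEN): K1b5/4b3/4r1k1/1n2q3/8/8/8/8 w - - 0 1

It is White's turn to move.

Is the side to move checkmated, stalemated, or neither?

stalemate

White to move; white king on a8.
In check: no.
King squares — a7: attacked by Nb5; b7: attacked by Bc8; b8: attacked by Qe5.
Legal moves for White: none.
Not in check and no legal moves → stalemate.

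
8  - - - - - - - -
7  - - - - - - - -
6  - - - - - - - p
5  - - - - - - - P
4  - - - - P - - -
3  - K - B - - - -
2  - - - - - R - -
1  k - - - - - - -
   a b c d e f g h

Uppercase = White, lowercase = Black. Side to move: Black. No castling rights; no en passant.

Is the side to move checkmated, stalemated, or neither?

Black to move; black king on a1.
In check: no.
King squares — b1: attacked by Bd3; a2: attacked by Rf2; b2: attacked by Rf2.
Legal moves for Black: none.
Not in check and no legal moves → stalemate.

stalemate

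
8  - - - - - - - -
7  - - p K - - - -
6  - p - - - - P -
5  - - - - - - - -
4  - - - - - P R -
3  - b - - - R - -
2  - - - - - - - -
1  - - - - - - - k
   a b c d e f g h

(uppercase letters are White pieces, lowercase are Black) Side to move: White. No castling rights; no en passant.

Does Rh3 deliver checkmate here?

yes

After Rh3: black king on h1; in check: yes, from the white rook on h3.
King squares — g1: attacked by Rg4; g2: attacked by Rg4; h2: attacked by Rh3.
Black has no legal moves → checkmate.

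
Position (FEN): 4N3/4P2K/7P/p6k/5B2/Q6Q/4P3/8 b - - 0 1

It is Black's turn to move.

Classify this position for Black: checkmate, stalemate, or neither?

checkmate

Black to move; black king on h5.
In check: yes, from the white queen on h3.
King squares — g4: attacked by Qh3; h4: attacked by Qh3; g5: attacked by Bf4; g6: attacked by Kh7; h6: attacked by Qh3.
Legal moves for Black: none.
In check with no legal moves → checkmate.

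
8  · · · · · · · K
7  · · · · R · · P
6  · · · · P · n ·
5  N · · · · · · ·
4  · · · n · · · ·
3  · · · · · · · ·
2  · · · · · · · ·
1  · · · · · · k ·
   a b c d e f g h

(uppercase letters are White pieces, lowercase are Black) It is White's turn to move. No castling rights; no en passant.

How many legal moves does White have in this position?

2

White to move; king on h8.
In check: yes, from the black knight on g6.
Legal moves: Kg8, Kg7.
Count: 2.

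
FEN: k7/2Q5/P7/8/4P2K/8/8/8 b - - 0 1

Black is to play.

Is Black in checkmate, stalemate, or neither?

Black to move; black king on a8.
In check: no.
King squares — a7: attacked by Qc7; b7: attacked by Pa6; b8: attacked by Qc7.
Legal moves for Black: none.
Not in check and no legal moves → stalemate.

stalemate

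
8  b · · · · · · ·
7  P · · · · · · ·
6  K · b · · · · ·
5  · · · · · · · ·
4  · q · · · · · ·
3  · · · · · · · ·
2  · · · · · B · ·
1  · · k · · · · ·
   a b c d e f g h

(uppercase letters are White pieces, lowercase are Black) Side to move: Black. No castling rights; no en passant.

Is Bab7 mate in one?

yes

After Bab7: white king on a6; in check: yes, from the black bishop on b7.
King squares — a5: attacked by Qb4; b5: attacked by Qb4; b6: attacked by Qb4; a7: own pawn; b7: attacked by Qb4.
White has no legal moves → checkmate.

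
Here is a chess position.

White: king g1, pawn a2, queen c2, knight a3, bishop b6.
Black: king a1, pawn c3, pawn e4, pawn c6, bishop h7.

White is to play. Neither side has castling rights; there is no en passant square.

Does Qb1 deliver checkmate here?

yes

After Qb1: black king on a1; in check: yes, from the white queen on b1.
King squares — b1: attacked by Na3; a2: attacked by Qb1; b2: attacked by Qb1.
Black has no legal moves → checkmate.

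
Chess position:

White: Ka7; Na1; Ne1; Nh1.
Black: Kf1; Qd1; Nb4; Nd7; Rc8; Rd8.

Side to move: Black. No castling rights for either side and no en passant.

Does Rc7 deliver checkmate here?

After Rc7: white king on a7; in check: yes, from the black rook on c7.
King squares — a6: attacked by Nb4; b6: attacked by Nd7; b7: attacked by Rc7; a8: attacked by Rd8; b8: attacked by Nd7.
White has no legal moves → checkmate.

yes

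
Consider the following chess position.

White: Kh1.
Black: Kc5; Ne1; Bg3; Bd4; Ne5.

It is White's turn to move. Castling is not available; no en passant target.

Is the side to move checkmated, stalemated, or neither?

stalemate

White to move; white king on h1.
In check: no.
King squares — g1: attacked by Bd4; g2: attacked by Ne1; h2: attacked by Bg3.
Legal moves for White: none.
Not in check and no legal moves → stalemate.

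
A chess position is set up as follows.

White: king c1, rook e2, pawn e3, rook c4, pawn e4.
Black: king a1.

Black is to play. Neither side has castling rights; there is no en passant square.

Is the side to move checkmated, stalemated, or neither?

stalemate

Black to move; black king on a1.
In check: no.
King squares — b1: attacked by Kc1; a2: attacked by Re2; b2: attacked by Kc1.
Legal moves for Black: none.
Not in check and no legal moves → stalemate.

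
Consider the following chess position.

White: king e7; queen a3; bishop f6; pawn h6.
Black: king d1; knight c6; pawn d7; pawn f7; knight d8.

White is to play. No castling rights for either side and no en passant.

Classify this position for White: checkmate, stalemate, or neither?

White to move; white king on e7.
In check: yes, from the black knight on c6.
Legal moves for White: Kf8, Ke8, Kxd7, Kd6.
White is in check but has 4 legal moves → neither.

neither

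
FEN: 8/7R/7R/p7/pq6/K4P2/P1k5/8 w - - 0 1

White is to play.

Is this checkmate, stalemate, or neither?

White to move; white king on a3.
In check: yes, from the black queen on b4.
King squares — a2: own pawn; b2: attacked by Kc2; b3: attacked by Kc2; a4: attacked by Qb4; b4: attacked by Pa5.
Legal moves for White: none.
In check with no legal moves → checkmate.

checkmate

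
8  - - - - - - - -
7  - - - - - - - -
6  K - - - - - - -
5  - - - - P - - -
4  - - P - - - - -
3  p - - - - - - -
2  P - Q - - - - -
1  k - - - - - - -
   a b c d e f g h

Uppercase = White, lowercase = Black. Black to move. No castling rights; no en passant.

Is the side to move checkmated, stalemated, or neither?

Black to move; black king on a1.
In check: no.
King squares — b1: attacked by Qc2; a2: attacked by Qc2; b2: attacked by Qc2.
Legal moves for Black: none.
Not in check and no legal moves → stalemate.

stalemate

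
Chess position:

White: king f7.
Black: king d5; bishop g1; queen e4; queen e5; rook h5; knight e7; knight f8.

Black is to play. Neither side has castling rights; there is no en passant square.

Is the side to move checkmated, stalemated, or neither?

neither

Black to move; black king on d5.
In check: no.
Legal moves for Black include: Nh7, Nd7, Nfg6, Ne6, Ng8, Nc8, Neg6, Nc6, Nf5, Rh8, Rh7+, Rh6, Rg5, Rf5+, Rh4, Rh3, Rh2, Rh1, ... (list truncated; more exist).
Black has legal moves and is not in check → neither.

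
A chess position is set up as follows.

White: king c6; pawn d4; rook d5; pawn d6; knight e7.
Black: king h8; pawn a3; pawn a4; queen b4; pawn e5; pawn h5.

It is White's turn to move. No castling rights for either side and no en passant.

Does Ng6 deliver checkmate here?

After Ng6: black king on h8; in check: yes, from the white knight on g6.
Black has 3 legal replies: Kg8, Kh7, Kg7.
In check but a legal move exists → not checkmate.

no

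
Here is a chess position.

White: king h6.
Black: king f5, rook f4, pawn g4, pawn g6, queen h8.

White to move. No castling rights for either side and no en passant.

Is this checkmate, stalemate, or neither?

White to move; white king on h6.
In check: yes, from the black queen on h8.
King squares — g5: attacked by Kf5; h5: attacked by Pg6; g6: attacked by Kf5; g7: attacked by Qh8; h7: attacked by Qh8.
Legal moves for White: none.
In check with no legal moves → checkmate.

checkmate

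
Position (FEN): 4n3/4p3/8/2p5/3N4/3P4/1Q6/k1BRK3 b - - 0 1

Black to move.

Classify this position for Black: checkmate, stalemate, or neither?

checkmate

Black to move; black king on a1.
In check: yes, from the white queen on b2.
King squares — b1: attacked by Qb2; a2: attacked by Qb2; b2: attacked by Bc1.
Legal moves for Black: none.
In check with no legal moves → checkmate.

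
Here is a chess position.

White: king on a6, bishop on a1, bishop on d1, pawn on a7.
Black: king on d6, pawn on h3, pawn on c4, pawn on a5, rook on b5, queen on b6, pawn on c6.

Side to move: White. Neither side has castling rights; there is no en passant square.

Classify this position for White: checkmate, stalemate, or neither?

White to move; white king on a6.
In check: yes, from the black queen on b6.
King squares — a5: attacked by Rb5; b5: attacked by Qb6; b6: attacked by Rb5; a7: own pawn; b7: attacked by Qb6.
Legal moves for White: none.
In check with no legal moves → checkmate.

checkmate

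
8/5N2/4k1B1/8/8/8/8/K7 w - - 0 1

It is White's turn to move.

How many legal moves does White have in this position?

16

White to move; king on a1.
In check: no.
Legal moves: Nh8, Nd8+, Nh6, Nd6, Ng5+, Ne5, Bh7, Bh5, Bf5+, Be4, Bd3, Bc2, Bb1, Kb2, Ka2, Kb1.
Count: 16.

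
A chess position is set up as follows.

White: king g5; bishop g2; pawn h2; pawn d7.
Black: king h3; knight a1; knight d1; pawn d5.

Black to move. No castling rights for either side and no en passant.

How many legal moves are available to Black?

Black to move; king on h3.
In check: yes, from the white bishop on g2.
Legal moves: Kxh2, Kxg2.
Count: 2.

2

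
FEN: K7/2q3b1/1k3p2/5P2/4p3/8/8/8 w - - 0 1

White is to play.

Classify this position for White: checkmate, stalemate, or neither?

stalemate

White to move; white king on a8.
In check: no.
King squares — a7: attacked by Kb6; b7: attacked by Kb6; b8: attacked by Qc7.
Legal moves for White: none.
Not in check and no legal moves → stalemate.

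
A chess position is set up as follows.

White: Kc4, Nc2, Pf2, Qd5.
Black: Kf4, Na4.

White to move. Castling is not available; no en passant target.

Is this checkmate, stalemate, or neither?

White to move; white king on c4.
In check: no.
Legal moves for White include: Qg8, Qd8, Qa8, Qf7+, Qd7, Qb7, Qe6, Qd6+, Qc6, Qh5, Qg5+, Qf5+, Qe5+, Qc5, Qb5, Qa5, Qe4+, Qd4+, ... (list truncated; more exist).
White has legal moves and is not in check → neither.

neither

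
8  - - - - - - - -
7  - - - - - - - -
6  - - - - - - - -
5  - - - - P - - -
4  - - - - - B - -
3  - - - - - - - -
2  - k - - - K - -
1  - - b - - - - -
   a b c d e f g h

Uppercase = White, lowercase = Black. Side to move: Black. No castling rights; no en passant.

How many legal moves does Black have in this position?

10

Black to move; king on b2.
In check: no.
Legal moves: Kc3, Kb3, Ka3, Kc2, Ka2, Kb1, Ka1, Bxf4, Be3+, Bd2.
Count: 10.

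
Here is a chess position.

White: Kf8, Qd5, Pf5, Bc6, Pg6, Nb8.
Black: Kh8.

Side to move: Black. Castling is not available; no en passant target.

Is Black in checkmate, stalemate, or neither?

stalemate

Black to move; black king on h8.
In check: no.
King squares — g7: attacked by Kf8; h7: attacked by Pg6; g8: attacked by Qd5.
Legal moves for Black: none.
Not in check and no legal moves → stalemate.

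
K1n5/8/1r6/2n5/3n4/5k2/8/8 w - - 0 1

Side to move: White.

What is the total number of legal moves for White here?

White to move; king on a8.
In check: no.
Legal moves: none.
Count: 0.

0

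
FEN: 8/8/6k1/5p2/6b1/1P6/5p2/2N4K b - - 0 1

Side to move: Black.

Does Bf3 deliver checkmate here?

no

After Bf3: white king on h1; in check: yes, from the black bishop on f3.
White has 1 legal reply: Kh2.
In check but a legal move exists → not checkmate.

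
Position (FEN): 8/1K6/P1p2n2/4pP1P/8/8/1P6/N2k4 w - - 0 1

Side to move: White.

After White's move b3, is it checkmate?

After b3: black king on d1; in check: no.
Black is not in check, so this cannot be checkmate.

no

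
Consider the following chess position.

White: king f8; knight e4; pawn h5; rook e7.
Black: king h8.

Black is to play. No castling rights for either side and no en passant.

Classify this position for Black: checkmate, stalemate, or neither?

Black to move; black king on h8.
In check: no.
King squares — g7: attacked by Re7; h7: attacked by Re7; g8: attacked by Kf8.
Legal moves for Black: none.
Not in check and no legal moves → stalemate.

stalemate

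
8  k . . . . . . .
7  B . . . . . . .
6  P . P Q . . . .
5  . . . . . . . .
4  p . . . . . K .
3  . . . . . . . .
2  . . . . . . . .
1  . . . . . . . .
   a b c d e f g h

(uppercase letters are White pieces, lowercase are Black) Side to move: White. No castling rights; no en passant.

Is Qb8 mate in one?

After Qb8: black king on a8; in check: yes, from the white queen on b8.
King squares — a7: attacked by Qb8; b7: attacked by Pa6; b8: attacked by Ba7.
Black has no legal moves → checkmate.

yes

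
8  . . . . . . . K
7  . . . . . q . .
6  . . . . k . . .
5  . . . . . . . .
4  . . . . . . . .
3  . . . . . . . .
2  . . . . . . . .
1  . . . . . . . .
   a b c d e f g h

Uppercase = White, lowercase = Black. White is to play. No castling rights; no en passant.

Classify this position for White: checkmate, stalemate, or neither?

White to move; white king on h8.
In check: no.
King squares — g7: attacked by Qf7; h7: attacked by Qf7; g8: attacked by Qf7.
Legal moves for White: none.
Not in check and no legal moves → stalemate.

stalemate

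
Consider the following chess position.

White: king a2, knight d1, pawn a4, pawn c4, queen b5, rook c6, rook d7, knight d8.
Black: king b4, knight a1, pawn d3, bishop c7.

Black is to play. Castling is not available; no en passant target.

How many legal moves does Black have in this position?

0

Black to move; king on b4.
In check: yes, from the white queen on b5.
Legal moves: none.
Count: 0.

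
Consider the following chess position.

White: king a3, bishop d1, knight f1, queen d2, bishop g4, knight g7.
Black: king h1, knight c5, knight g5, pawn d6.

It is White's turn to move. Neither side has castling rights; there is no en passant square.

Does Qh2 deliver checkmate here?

After Qh2: black king on h1; in check: yes, from the white queen on h2.
King squares — g1: attacked by Qh2; g2: attacked by Qh2; h2: attacked by Nf1.
Black has no legal moves → checkmate.

yes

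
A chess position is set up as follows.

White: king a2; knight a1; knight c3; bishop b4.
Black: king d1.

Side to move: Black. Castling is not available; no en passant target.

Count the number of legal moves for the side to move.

Black to move; king on d1.
In check: yes, from the white knight on c3.
Legal moves: Kd2, Ke1, Kc1.
Count: 3.

3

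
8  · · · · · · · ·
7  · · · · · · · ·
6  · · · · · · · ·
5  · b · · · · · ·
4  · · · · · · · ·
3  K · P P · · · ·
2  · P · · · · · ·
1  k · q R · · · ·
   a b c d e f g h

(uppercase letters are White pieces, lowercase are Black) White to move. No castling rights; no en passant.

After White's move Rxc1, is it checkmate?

yes

After Rxc1: black king on a1; in check: yes, from the white rook on c1.
King squares — b1: attacked by Rc1; a2: attacked by Ka3; b2: attacked by Ka3.
Black has no legal moves → checkmate.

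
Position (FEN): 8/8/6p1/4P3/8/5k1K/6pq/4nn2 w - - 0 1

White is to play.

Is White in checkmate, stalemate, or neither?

checkmate

White to move; white king on h3.
In check: yes, from the black queen on h2.
King squares — g2: attacked by Ne1; h2: attacked by Nf1; g3: attacked by Nf1; g4: attacked by Kf3; h4: attacked by Qh2.
Legal moves for White: none.
In check with no legal moves → checkmate.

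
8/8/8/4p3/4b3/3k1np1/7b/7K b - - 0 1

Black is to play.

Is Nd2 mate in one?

After Nd2: white king on h1; in check: yes, from the black bishop on e4.
King squares — g1: attacked by Bh2; g2: attacked by Be4; h2: attacked by Pg3.
White has no legal moves → checkmate.

yes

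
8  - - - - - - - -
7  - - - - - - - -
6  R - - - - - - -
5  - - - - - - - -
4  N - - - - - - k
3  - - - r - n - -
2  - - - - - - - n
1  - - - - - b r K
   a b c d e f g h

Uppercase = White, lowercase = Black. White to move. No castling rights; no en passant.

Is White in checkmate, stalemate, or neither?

White to move; white king on h1.
In check: yes, from the black rook on g1.
King squares — g1: attacked by Nf3; g2: attacked by Bf1; h2: attacked by Nf3.
Legal moves for White: none.
In check with no legal moves → checkmate.

checkmate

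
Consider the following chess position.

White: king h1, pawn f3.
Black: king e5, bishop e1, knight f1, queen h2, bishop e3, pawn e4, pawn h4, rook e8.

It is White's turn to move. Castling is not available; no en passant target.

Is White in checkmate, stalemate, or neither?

checkmate

White to move; white king on h1.
In check: yes, from the black queen on h2.
King squares — g1: attacked by Qh2; g2: attacked by Qh2; h2: attacked by Nf1.
Legal moves for White: none.
In check with no legal moves → checkmate.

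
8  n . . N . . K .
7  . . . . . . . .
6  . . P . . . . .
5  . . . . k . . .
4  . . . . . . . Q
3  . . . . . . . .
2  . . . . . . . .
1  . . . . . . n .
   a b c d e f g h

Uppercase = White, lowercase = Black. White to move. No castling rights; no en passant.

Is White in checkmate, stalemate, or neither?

neither

White to move; white king on g8.
In check: no.
Legal moves for White include: Kh8, Kf8, Kh7, Kg7, Kf7, Nf7+, Nb7, Ne6, Qh8+, Qh7, Qe7+, Qh6, Qf6+, Qh5+, Qg5+, Qg4, Qf4+, Qe4+, ... (list truncated; more exist).
White has legal moves and is not in check → neither.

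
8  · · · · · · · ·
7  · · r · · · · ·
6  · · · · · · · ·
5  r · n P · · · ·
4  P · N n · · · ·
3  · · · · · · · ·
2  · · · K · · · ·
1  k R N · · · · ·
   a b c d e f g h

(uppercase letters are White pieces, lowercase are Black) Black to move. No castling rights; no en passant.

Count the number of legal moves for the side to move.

Black to move; king on a1.
In check: yes, from the white rook on b1.
Legal moves: Kxb1.
Count: 1.

1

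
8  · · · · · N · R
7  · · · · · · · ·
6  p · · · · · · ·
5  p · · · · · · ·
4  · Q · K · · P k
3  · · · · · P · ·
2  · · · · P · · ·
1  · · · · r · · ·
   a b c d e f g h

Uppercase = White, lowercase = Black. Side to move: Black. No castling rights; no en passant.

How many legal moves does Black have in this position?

Black to move; king on h4.
In check: yes, from the white rook on h8.
Legal moves: Kg5, Kg3.
Count: 2.

2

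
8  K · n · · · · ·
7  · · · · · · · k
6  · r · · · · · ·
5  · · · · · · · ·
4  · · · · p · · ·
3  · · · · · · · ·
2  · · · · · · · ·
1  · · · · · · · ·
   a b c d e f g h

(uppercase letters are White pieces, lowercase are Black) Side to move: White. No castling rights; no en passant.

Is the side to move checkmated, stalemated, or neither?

White to move; white king on a8.
In check: no.
King squares — a7: attacked by Nc8; b7: attacked by Rb6; b8: attacked by Rb6.
Legal moves for White: none.
Not in check and no legal moves → stalemate.

stalemate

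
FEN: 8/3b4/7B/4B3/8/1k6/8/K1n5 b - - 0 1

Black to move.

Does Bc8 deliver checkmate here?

no

After Bc8: white king on a1; in check: no.
White is not in check, so this cannot be checkmate.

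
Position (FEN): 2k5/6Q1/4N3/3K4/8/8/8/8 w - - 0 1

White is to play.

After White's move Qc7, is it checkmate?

yes

After Qc7: black king on c8; in check: yes, from the white queen on c7.
King squares — b7: attacked by Qc7; c7: attacked by Ne6; d7: attacked by Qc7; b8: attacked by Qc7; d8: attacked by Ne6.
Black has no legal moves → checkmate.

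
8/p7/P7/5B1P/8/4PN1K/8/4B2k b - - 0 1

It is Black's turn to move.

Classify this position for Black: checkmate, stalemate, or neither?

stalemate

Black to move; black king on h1.
In check: no.
King squares — g1: attacked by Nf3; g2: attacked by Kh3; h2: attacked by Nf3.
Legal moves for Black: none.
Not in check and no legal moves → stalemate.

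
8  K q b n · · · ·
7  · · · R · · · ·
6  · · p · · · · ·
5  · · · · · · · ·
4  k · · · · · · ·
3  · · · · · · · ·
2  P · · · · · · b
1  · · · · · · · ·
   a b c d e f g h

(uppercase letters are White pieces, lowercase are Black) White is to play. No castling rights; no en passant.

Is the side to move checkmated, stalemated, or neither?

checkmate

White to move; white king on a8.
In check: yes, from the black queen on b8.
King squares — a7: attacked by Qb8; b7: attacked by Qb8; b8: attacked by Bh2.
Legal moves for White: none.
In check with no legal moves → checkmate.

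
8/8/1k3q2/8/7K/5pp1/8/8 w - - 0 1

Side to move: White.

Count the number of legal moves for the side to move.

4

White to move; king on h4.
In check: yes, from the black queen on f6.
Legal moves: Kh5, Kg4, Kh3, Kxg3.
Count: 4.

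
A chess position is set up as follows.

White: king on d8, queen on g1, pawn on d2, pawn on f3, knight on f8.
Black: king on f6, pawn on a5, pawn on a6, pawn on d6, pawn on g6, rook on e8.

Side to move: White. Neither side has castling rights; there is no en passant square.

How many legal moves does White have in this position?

White to move; king on d8.
In check: yes, from the black rook on e8.
Legal moves: Kxe8, Kd7, Kc7.
Count: 3.

3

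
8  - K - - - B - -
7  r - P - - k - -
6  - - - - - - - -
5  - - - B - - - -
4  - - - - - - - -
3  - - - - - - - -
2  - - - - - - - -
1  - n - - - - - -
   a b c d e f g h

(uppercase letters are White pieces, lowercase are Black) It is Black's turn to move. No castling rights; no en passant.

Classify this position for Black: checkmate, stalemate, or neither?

Black to move; black king on f7.
In check: yes, from the white bishop on d5.
King squares — e6: attacked by Bd5; f6: available; g6: available; e7: attacked by Bf8; g7: attacked by Bf8; e8: available; f8: available; g8: attacked by Bd5.
Legal moves for Black: Kxf8, Ke8, Kg6, Kf6.
Black is in check but has 4 legal moves → neither.

neither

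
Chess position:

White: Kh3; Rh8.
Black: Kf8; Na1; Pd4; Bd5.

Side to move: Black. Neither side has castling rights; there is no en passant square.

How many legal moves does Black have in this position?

4

Black to move; king on f8.
In check: yes, from the white rook on h8.
Legal moves: Kg7, Kf7, Ke7, Bg8.
Count: 4.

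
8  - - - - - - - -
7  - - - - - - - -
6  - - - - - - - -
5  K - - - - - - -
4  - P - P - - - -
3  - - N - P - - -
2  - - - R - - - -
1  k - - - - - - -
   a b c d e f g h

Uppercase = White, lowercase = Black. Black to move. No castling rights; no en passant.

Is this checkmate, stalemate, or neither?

stalemate

Black to move; black king on a1.
In check: no.
King squares — b1: attacked by Nc3; a2: attacked by Rd2; b2: attacked by Rd2.
Legal moves for Black: none.
Not in check and no legal moves → stalemate.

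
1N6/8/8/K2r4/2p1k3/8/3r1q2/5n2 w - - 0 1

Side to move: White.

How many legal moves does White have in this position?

White to move; king on a5.
In check: yes, from the black rook on d5.
Legal moves: Ka6, Kb4, Ka4.
Count: 3.

3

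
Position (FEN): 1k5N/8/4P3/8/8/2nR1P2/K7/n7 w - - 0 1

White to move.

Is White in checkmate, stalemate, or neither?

neither

White to move; white king on a2.
In check: yes, from the black knight on c3.
Legal moves for White: Ka3, Kb2, Kxa1, Rxc3.
White is in check but has 4 legal moves → neither.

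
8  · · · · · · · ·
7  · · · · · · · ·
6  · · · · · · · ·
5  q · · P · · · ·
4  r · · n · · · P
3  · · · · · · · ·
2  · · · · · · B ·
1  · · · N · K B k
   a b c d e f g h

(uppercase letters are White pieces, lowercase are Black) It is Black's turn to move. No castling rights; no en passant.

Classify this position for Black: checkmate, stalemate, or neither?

Black to move; black king on h1.
In check: yes, from the white bishop on g2.
King squares — g1: attacked by Kf1; g2: attacked by Kf1; h2: attacked by Bg1.
Legal moves for Black: none.
In check with no legal moves → checkmate.

checkmate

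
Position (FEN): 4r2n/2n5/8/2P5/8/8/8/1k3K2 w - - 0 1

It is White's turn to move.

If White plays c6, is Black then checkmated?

After c6: black king on b1; in check: no.
Black is not in check, so this cannot be checkmate.

no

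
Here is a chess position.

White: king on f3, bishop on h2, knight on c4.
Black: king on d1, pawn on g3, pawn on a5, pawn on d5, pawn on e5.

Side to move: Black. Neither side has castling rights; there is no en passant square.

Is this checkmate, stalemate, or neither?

Black to move; black king on d1.
In check: no.
Legal moves for Black: Kc2, Ke1, Kc1, dxc4, gxh2, e4+, d4, a4, g2.
Black has 9 legal moves and is not in check → neither.

neither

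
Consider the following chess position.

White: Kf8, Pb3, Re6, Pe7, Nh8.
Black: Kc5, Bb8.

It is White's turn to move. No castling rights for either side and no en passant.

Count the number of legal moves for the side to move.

White to move; king on f8.
In check: no.
Legal moves: Nf7, Ng6, Kg8, Ke8, Kg7, Kf7, Rh6, Rg6, Rf6, Rd6, Rc6+, Rb6, Ra6, Re5+, Re4, Re3, Re2, Re1, e8=Q, e8=R, e8=B, e8=N, b4+.
Count: 23.

23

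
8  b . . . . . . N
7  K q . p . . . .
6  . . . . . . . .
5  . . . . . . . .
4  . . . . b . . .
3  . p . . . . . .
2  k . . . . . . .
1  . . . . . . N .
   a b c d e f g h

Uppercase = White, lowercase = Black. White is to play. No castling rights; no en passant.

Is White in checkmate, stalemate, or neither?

White to move; white king on a7.
In check: yes, from the black queen on b7.
King squares — a6: attacked by Qb7; b6: attacked by Qb7; b7: attacked by Be4; a8: attacked by Qb7; b8: attacked by Qb7.
Legal moves for White: none.
In check with no legal moves → checkmate.

checkmate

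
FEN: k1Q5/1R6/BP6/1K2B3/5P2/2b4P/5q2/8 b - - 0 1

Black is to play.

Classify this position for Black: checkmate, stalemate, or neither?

checkmate

Black to move; black king on a8.
In check: yes, from the white queen on c8.
King squares — a7: attacked by Pb6; b7: attacked by Ba6; b8: attacked by Be5.
Legal moves for Black: none.
In check with no legal moves → checkmate.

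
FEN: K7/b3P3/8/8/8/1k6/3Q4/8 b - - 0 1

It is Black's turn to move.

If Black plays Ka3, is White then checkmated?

no

After Ka3: white king on a8; in check: no.
White is not in check, so this cannot be checkmate.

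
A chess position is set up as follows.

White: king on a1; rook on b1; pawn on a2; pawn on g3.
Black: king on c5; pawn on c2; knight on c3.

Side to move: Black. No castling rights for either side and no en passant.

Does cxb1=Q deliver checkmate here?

After cxb1=Q: white king on a1; in check: yes, from the black queen on b1.
King squares — b1: attacked by Nc3; a2: own pawn; b2: attacked by Qb1.
White has no legal moves → checkmate.

yes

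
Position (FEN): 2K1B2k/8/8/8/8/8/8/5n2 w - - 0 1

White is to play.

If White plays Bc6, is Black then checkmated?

After Bc6: black king on h8; in check: no.
Black is not in check, so this cannot be checkmate.

no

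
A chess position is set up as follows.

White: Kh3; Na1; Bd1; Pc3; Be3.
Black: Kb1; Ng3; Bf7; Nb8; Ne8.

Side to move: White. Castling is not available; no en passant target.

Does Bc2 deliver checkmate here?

After Bc2: black king on b1; in check: yes, from the white bishop on c2.
Black has 3 legal replies: Kb2, Ka2, Kxa1.
In check but a legal move exists → not checkmate.

no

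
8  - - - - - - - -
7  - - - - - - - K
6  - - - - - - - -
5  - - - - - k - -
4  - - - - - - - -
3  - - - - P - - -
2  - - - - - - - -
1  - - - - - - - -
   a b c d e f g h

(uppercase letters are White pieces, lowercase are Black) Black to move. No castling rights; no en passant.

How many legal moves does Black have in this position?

6

Black to move; king on f5.
In check: no.
Legal moves: Kf6, Ke6, Kg5, Ke5, Kg4, Ke4.
Count: 6.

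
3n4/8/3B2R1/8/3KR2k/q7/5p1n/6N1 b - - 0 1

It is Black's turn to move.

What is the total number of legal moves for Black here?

Black to move; king on h4.
In check: yes, from the white rook on e4.
Legal moves: Kh5, Ng4.
Count: 2.

2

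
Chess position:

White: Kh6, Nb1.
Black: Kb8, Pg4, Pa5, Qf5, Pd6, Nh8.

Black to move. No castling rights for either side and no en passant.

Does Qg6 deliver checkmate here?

yes

After Qg6: white king on h6; in check: yes, from the black queen on g6.
King squares — g5: attacked by Qg6; h5: attacked by Qg6; g6: attacked by Nh8; g7: attacked by Qg6; h7: attacked by Qg6.
White has no legal moves → checkmate.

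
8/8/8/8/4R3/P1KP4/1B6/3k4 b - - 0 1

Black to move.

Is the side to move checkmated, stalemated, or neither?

stalemate

Black to move; black king on d1.
In check: no.
King squares — c1: attacked by Bb2; e1: attacked by Re4; c2: attacked by Kc3; d2: attacked by Kc3; e2: attacked by Re4.
Legal moves for Black: none.
Not in check and no legal moves → stalemate.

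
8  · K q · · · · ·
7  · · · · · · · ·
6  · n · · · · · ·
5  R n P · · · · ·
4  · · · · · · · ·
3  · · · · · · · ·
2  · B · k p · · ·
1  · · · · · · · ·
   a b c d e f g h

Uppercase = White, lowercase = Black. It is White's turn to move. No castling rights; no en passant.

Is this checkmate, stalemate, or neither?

White to move; white king on b8.
In check: yes, from the black queen on c8.
King squares — a7: attacked by Nb5; b7: attacked by Qc8; c7: attacked by Nb5; a8: attacked by Nb6; c8: attacked by Nb6.
Legal moves for White: none.
In check with no legal moves → checkmate.

checkmate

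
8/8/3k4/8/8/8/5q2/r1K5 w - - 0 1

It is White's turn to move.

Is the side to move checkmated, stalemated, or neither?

checkmate

White to move; white king on c1.
In check: yes, from the black rook on a1.
King squares — b1: attacked by Ra1; d1: attacked by Ra1; b2: attacked by Qf2; c2: attacked by Qf2; d2: attacked by Qf2.
Legal moves for White: none.
In check with no legal moves → checkmate.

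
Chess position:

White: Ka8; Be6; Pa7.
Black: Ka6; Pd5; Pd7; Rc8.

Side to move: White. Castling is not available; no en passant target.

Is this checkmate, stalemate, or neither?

White to move; white king on a8.
In check: yes, from the black rook on c8.
King squares — a7: own pawn; b7: attacked by Ka6; b8: attacked by Rc8.
Legal moves for White: none.
In check with no legal moves → checkmate.

checkmate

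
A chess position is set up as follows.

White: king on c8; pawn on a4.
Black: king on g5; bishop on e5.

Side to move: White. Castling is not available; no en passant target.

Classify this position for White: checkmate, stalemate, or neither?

neither

White to move; white king on c8.
In check: no.
Legal moves for White: Kd8, Kd7, Kb7, a5.
White has 4 legal moves and is not in check → neither.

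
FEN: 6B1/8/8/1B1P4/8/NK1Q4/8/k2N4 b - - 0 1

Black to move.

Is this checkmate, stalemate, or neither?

Black to move; black king on a1.
In check: no.
King squares — b1: attacked by Na3; a2: attacked by Kb3; b2: attacked by Nd1.
Legal moves for Black: none.
Not in check and no legal moves → stalemate.

stalemate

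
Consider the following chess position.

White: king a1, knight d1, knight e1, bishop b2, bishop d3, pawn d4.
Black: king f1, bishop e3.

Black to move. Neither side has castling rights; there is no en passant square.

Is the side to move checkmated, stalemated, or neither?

neither

Black to move; black king on f1.
In check: yes, from the white bishop on d3.
King squares — e1: available; g1: available; e2: attacked by Bd3; f2: attacked by Nd1; g2: attacked by Ne1.
Legal moves for Black: Kg1, Kxe1.
Black is in check but has 2 legal moves → neither.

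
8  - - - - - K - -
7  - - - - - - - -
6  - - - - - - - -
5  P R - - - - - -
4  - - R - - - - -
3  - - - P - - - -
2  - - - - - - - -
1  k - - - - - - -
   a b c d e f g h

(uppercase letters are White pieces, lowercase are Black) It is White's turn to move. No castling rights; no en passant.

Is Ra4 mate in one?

yes

After Ra4: black king on a1; in check: yes, from the white rook on a4.
King squares — b1: attacked by Rb5; a2: attacked by Ra4; b2: attacked by Rb5.
Black has no legal moves → checkmate.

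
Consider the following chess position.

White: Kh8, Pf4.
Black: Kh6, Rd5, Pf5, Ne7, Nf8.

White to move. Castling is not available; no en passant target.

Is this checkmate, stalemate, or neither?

White to move; white king on h8.
In check: no.
King squares — g7: attacked by Kh6; h7: attacked by Kh6; g8: attacked by Ne7.
Legal moves for White: none.
Not in check and no legal moves → stalemate.

stalemate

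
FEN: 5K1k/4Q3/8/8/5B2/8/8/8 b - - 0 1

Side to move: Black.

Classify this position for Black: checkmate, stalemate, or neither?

stalemate

Black to move; black king on h8.
In check: no.
King squares — g7: attacked by Qe7; h7: attacked by Qe7; g8: attacked by Kf8.
Legal moves for Black: none.
Not in check and no legal moves → stalemate.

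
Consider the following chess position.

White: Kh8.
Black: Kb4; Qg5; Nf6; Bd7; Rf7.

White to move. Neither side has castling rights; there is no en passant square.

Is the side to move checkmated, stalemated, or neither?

White to move; white king on h8.
In check: no.
King squares — g7: attacked by Qg5; h7: attacked by Nf6; g8: attacked by Qg5.
Legal moves for White: none.
Not in check and no legal moves → stalemate.

stalemate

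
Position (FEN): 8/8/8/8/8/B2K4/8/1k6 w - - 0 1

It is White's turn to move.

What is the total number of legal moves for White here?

14

White to move; king on d3.
In check: no.
Legal moves: Ke4, Kd4, Kc4, Ke3, Kc3, Ke2, Kd2, Bf8, Be7, Bd6, Bc5, Bb4, Bb2, Bc1.
Count: 14.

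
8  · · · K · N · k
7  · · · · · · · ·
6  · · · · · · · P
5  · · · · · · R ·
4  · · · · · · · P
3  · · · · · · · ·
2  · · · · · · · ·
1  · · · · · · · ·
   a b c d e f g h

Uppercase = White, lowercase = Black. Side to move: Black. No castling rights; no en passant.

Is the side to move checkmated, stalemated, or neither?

stalemate

Black to move; black king on h8.
In check: no.
King squares — g7: attacked by Rg5; h7: attacked by Nf8; g8: attacked by Rg5.
Legal moves for Black: none.
Not in check and no legal moves → stalemate.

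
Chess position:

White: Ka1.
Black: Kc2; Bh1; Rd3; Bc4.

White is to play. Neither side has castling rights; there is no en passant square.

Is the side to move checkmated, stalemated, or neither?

stalemate

White to move; white king on a1.
In check: no.
King squares — b1: attacked by Kc2; a2: attacked by Bc4; b2: attacked by Kc2.
Legal moves for White: none.
Not in check and no legal moves → stalemate.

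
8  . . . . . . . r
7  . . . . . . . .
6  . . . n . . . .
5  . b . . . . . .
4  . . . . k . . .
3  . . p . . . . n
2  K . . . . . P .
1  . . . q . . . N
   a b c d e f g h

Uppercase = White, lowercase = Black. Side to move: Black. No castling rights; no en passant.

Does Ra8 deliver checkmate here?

After Ra8: white king on a2; in check: yes, from the black rook on a8.
King squares — a1: attacked by Qd1; b1: attacked by Qd1; b2: attacked by Pc3; a3: attacked by Ra8; b3: attacked by Qd1.
White has no legal moves → checkmate.

yes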